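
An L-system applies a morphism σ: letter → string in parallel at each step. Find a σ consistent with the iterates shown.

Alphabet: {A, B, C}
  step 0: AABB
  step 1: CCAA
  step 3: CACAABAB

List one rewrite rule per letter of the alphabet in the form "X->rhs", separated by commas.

  step 0 ⇒ step 1: AABB ⇒ C·C·A·A
    A ↦ C
    B ↦ A
    C ↦ AB  (constrained at step 1)

A->C, B->A, C->AB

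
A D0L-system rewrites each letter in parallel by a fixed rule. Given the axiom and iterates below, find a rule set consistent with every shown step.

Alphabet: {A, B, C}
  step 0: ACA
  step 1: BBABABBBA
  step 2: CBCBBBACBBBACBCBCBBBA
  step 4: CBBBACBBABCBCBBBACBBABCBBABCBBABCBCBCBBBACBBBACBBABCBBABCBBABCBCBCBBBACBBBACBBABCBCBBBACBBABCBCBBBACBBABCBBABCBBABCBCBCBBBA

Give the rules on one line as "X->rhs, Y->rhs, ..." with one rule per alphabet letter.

A->BBA, B->CB, C->BAB

  step 1 ⇒ step 2: BBABABBBA ⇒ CB·CB·BBA·CB·BBA·CB·CB·CB·BBA
    A ↦ BBA
    B ↦ CB
  step 0 ⇒ step 1: ACA ⇒ BBA·BAB·BBA
    C ↦ BAB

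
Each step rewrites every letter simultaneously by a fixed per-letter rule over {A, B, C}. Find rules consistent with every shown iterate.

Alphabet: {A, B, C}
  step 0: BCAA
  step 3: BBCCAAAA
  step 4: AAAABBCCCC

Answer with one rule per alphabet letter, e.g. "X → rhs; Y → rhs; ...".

A->C, B->AA, C->B

  step 3 ⇒ step 4: BBCCAAAA ⇒ AA·AA·B·B·C·C·C·C
    A ↦ C
    B ↦ AA
    C ↦ B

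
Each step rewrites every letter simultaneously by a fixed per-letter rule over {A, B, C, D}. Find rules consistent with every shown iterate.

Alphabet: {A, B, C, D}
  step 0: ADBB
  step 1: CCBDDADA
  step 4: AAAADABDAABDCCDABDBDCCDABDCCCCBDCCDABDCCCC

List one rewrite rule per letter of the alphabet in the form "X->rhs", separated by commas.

A->CC, B->DA, C->A, D->BD

  step 0 ⇒ step 1: ADBB ⇒ CC·BD·DA·DA
    A ↦ CC
    B ↦ DA
    D ↦ BD
    C ↦ A  (constrained at step 1)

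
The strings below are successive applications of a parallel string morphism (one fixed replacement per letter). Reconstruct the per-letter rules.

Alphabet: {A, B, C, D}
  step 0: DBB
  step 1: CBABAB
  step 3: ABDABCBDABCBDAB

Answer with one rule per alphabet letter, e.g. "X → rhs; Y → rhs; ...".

A->D, B->AB, C->B, D->CB

  step 0 ⇒ step 1: DBB ⇒ CB·AB·AB
    B ↦ AB
    D ↦ CB
    A ↦ D  (constrained at step 1)
    C ↦ B  (constrained at step 1)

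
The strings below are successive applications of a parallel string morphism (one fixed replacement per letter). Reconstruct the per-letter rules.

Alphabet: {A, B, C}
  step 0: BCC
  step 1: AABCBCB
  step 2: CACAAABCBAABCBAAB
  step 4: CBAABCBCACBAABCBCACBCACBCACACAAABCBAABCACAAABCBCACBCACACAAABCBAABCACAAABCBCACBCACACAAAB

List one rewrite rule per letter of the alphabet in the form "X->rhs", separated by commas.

A->CA, B->AAB, C->CB

  step 1 ⇒ step 2: AABCBCB ⇒ CA·CA·AAB·CB·AAB·CB·AAB
    A ↦ CA
    B ↦ AAB
    C ↦ CB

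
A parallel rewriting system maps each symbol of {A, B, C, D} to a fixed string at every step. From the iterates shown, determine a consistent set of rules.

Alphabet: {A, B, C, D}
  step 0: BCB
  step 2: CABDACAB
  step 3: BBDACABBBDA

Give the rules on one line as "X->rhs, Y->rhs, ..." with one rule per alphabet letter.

  step 2 ⇒ step 3: CABDACAB ⇒ B·B·DA·CA·B·B·B·DA
    A ↦ B
    B ↦ DA
    C ↦ B
    D ↦ CA

A->B, B->DA, C->B, D->CA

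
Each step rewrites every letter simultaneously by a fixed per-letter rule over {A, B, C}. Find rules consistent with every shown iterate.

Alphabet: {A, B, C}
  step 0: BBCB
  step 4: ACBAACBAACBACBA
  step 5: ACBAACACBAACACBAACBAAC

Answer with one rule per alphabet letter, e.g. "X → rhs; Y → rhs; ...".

A->AC, B->A, C->B

  step 4 ⇒ step 5: ACBAACBAACBACBA ⇒ AC·B·A·AC·AC·B·A·AC·AC·B·A·AC·B·A·AC
    A ↦ AC
    B ↦ A
    C ↦ B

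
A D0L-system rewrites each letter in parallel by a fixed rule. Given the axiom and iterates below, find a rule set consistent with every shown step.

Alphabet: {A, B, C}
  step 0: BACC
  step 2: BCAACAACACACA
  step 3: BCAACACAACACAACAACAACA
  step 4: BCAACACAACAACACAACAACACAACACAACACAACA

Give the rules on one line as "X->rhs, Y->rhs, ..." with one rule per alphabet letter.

A->CA, B->BCA, C->A

  step 3 ⇒ step 4: BCAACACAACACAACAACAACA ⇒ BCA·A·CA·CA·A·CA·A·CA·CA·A·CA·A·CA·CA·A·CA·CA·A·CA·CA·A·CA
    A ↦ CA
    B ↦ BCA
    C ↦ A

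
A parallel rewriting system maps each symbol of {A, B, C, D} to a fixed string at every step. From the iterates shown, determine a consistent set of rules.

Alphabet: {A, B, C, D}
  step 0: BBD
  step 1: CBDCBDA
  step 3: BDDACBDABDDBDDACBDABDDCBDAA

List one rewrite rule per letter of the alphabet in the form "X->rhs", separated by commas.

A->BDD, B->CBD, C->A, D->A

  step 0 ⇒ step 1: BBD ⇒ CBD·CBD·A
    B ↦ CBD
    D ↦ A
    A ↦ BDD  (constrained at step 1)
    C ↦ A  (constrained at step 1)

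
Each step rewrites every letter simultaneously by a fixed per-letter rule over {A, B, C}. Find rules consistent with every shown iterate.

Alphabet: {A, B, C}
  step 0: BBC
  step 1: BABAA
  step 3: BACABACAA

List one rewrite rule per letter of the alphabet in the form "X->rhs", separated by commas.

A->C, B->BA, C->A

  step 0 ⇒ step 1: BBC ⇒ BA·BA·A
    B ↦ BA
    C ↦ A
    A ↦ C  (constrained at step 1)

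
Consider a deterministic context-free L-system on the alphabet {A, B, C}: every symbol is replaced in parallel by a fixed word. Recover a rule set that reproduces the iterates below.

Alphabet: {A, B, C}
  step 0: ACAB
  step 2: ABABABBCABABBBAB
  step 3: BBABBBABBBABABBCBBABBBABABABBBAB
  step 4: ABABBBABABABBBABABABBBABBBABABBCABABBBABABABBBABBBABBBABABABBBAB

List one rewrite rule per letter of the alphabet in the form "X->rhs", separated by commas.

  step 3 ⇒ step 4: BBABBBABBBABABBCBBABBBABABABBBAB ⇒ AB·AB·BB·AB·AB·AB·BB·AB·AB·AB·BB·AB·BB·AB·AB·BC·AB·AB·BB·AB·AB·AB·BB·AB·BB·AB·BB·AB·AB·AB·BB·AB
    A ↦ BB
    B ↦ AB
    C ↦ BC

A->BB, B->AB, C->BC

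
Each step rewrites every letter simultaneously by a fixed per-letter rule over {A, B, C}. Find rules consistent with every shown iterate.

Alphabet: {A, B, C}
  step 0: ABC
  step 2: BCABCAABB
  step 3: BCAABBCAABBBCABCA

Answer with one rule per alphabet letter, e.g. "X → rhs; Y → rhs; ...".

  step 2 ⇒ step 3: BCABCAABB ⇒ BCA·A·B·BCA·A·B·B·BCA·BCA
    A ↦ B
    B ↦ BCA
    C ↦ A

A->B, B->BCA, C->A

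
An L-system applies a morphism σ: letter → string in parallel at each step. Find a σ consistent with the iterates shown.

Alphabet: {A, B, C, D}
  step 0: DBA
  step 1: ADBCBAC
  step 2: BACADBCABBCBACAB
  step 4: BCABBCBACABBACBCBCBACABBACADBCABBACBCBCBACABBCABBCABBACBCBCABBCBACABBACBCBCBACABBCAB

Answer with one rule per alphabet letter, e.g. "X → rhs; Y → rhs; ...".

A->BAC, B->BC, C->AB, D->AD

  step 1 ⇒ step 2: ADBCBAC ⇒ BAC·AD·BC·AB·BC·BAC·AB
    A ↦ BAC
    B ↦ BC
    C ↦ AB
    D ↦ AD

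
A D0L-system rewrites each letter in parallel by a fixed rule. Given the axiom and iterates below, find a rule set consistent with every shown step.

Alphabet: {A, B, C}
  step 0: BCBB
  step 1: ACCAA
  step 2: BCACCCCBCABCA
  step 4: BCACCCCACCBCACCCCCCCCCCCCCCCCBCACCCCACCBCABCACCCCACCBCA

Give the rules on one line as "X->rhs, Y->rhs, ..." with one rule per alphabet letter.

A->BCA, B->A, C->CC

  step 1 ⇒ step 2: ACCAA ⇒ BCA·CC·CC·BCA·BCA
    A ↦ BCA
    C ↦ CC
  step 0 ⇒ step 1: BCBB ⇒ A·CC·A·A
    B ↦ A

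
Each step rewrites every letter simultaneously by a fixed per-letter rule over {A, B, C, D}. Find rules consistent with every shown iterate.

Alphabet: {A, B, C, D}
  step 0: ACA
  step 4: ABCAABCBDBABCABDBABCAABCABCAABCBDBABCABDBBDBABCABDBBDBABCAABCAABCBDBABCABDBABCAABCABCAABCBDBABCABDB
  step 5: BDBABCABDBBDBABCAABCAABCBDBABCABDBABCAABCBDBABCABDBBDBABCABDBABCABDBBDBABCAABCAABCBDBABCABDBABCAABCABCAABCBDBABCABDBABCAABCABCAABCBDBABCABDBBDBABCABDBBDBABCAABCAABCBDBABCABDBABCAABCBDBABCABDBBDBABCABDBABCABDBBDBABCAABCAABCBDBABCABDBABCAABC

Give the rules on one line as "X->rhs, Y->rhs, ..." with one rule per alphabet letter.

  step 4 ⇒ step 5: ABCAABCBDBABCABDBABCAABCABCAABCBDBABCABDBBDBABCABDBBDBABCAABCAABCBDBABCABDBABCAABCABCAABCBDBABCABDB ⇒ BDB·ABC·A·BDB·BDB·ABC·A·ABC·A·ABC·BDB·ABC·A·BDB·ABC·A·ABC·BDB·ABC·A·BDB·BDB·ABC·A·BDB·ABC·A·BDB·BDB·ABC·A·ABC·A·ABC·BDB·ABC·A·BDB·ABC·A·ABC·ABC·A·ABC·BDB·ABC·A·BDB·ABC·A·ABC·ABC·A·ABC·BDB·ABC·A·BDB·BDB·ABC·A·BDB·BDB·ABC·A·ABC·A·ABC·BDB·ABC·A·BDB·ABC·A·ABC·BDB·ABC·A·BDB·BDB·ABC·A·BDB·ABC·A·BDB·BDB·ABC·A·ABC·A·ABC·BDB·ABC·A·BDB·ABC·A·ABC
    A ↦ BDB
    B ↦ ABC
    C ↦ A
    D ↦ A

A->BDB, B->ABC, C->A, D->A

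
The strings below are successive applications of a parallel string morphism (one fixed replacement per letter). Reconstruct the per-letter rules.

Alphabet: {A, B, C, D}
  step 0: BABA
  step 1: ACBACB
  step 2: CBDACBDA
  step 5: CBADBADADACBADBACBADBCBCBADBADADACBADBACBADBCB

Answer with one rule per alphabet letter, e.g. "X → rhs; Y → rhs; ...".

  step 1 ⇒ step 2: ACBACB ⇒ CB·D·A·CB·D·A
    A ↦ CB
    B ↦ A
    C ↦ D
    D ↦ ADB  (constrained at step 2)

A->CB, B->A, C->D, D->ADB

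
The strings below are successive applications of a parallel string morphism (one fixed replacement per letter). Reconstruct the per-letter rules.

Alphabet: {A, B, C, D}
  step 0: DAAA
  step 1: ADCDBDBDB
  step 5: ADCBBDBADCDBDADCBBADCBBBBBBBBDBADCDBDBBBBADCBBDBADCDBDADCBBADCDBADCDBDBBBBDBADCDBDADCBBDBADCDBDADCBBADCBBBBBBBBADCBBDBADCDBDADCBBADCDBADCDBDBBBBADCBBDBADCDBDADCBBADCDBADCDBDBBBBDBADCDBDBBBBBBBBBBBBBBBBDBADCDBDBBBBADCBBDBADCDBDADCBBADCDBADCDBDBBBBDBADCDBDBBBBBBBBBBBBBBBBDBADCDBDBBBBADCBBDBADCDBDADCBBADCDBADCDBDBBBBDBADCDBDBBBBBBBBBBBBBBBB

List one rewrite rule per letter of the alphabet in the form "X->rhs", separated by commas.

  step 0 ⇒ step 1: DAAA ⇒ ADC·DB·DB·DB
    A ↦ DB
    D ↦ ADC
    B ↦ BB  (constrained at step 1)
    C ↦ DBD  (constrained at step 1)

A->DB, B->BB, C->DBD, D->ADC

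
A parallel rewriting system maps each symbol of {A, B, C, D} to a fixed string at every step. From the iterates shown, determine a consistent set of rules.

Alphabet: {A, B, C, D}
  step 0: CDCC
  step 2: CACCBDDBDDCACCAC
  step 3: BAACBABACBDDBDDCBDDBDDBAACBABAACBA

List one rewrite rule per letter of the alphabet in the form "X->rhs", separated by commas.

A->AC, B->C, C->BA, D->BDD

  step 2 ⇒ step 3: CACCBDDBDDCACCAC ⇒ BA·AC·BA·BA·C·BDD·BDD·C·BDD·BDD·BA·AC·BA·BA·AC·BA
    A ↦ AC
    B ↦ C
    C ↦ BA
    D ↦ BDD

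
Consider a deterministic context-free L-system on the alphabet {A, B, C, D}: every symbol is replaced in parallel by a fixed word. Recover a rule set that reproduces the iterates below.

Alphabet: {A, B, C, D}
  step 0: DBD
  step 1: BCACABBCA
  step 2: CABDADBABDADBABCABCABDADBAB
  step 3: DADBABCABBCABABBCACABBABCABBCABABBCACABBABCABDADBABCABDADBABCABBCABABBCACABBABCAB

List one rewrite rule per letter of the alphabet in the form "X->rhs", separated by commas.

A->BAB, B->CAB, C->DAD, D->BCA

  step 2 ⇒ step 3: CABDADBABDADBABCABCABDADBAB ⇒ DAD·BAB·CAB·BCA·BAB·BCA·CAB·BAB·CAB·BCA·BAB·BCA·CAB·BAB·CAB·DAD·BAB·CAB·DAD·BAB·CAB·BCA·BAB·BCA·CAB·BAB·CAB
    A ↦ BAB
    B ↦ CAB
    C ↦ DAD
    D ↦ BCA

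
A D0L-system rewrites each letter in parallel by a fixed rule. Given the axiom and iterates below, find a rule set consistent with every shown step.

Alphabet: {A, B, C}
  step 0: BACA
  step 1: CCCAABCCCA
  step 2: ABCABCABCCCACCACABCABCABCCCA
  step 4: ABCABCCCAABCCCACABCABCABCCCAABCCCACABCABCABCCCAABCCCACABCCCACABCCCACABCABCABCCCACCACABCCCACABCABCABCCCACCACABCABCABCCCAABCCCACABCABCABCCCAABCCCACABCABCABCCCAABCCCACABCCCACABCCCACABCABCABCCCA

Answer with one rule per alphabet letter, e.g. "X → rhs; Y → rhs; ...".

A->CCA, B->C, C->ABC

  step 1 ⇒ step 2: CCCAABCCCA ⇒ ABC·ABC·ABC·CCA·CCA·C·ABC·ABC·ABC·CCA
    A ↦ CCA
    B ↦ C
    C ↦ ABC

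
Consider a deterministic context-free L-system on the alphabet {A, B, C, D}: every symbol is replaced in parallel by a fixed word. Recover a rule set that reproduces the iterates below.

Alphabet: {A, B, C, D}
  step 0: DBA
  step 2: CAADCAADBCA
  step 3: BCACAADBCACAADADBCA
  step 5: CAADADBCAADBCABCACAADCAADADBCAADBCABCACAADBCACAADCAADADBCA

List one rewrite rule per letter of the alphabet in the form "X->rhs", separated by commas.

  step 2 ⇒ step 3: CAADCAADBCA ⇒ B·CA·CA·AD·B·CA·CA·AD·AD·B·CA
    A ↦ CA
    B ↦ AD
    C ↦ B
    D ↦ AD

A->CA, B->AD, C->B, D->AD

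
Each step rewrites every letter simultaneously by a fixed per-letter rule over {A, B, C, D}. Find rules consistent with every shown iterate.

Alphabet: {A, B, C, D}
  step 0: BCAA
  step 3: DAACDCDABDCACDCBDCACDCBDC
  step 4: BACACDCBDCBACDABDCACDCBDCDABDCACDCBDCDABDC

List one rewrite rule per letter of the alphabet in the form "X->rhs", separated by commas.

A->AC, B->DA, C->DC, D->B

  step 3 ⇒ step 4: DAACDCDABDCACDCBDCACDCBDC ⇒ B·AC·AC·DC·B·DC·B·AC·DA·B·DC·AC·DC·B·DC·DA·B·DC·AC·DC·B·DC·DA·B·DC
    A ↦ AC
    B ↦ DA
    C ↦ DC
    D ↦ B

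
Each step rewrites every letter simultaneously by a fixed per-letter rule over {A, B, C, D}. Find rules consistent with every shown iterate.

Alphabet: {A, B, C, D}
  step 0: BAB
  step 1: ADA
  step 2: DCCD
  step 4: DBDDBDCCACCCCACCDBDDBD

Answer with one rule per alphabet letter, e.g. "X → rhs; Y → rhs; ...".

A->D, B->A, C->DBD, D->CC

  step 1 ⇒ step 2: ADA ⇒ D·CC·D
    A ↦ D
    D ↦ CC
  step 0 ⇒ step 1: BAB ⇒ A·D·A
    B ↦ A
    C ↦ DBD  (constrained at step 2)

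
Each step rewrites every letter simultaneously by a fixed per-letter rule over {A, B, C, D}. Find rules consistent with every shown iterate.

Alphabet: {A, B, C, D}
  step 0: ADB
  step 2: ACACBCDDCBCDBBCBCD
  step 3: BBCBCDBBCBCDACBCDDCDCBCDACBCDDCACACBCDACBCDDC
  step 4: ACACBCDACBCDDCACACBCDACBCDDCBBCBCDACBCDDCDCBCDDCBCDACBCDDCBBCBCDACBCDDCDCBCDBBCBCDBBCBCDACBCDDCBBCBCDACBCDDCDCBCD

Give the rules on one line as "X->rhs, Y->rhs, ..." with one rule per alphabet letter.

  step 3 ⇒ step 4: BBCBCDBBCBCDACBCDDCDCBCDACBCDDCACACBCDACBCDDC ⇒ AC·AC·BCD·AC·BCD·DC·AC·AC·BCD·AC·BCD·DC·BBC·BCD·AC·BCD·DC·DC·BCD·DC·BCD·AC·BCD·DC·BBC·BCD·AC·BCD·DC·DC·BCD·BBC·BCD·BBC·BCD·AC·BCD·DC·BBC·BCD·AC·BCD·DC·DC·BCD
    A ↦ BBC
    B ↦ AC
    C ↦ BCD
    D ↦ DC

A->BBC, B->AC, C->BCD, D->DC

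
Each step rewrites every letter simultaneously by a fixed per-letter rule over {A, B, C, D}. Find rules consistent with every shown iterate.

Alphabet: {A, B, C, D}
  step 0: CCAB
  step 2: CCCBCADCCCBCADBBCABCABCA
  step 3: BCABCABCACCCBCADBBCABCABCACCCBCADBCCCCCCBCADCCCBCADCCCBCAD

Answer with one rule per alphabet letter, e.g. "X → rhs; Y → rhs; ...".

  step 2 ⇒ step 3: CCCBCADCCCBCADBBCABCABCA ⇒ BCA·BCA·BCA·CCC·BCA·D·B·BCA·BCA·BCA·CCC·BCA·D·B·CCC·CCC·BCA·D·CCC·BCA·D·CCC·BCA·D
    A ↦ D
    B ↦ CCC
    C ↦ BCA
    D ↦ B

A->D, B->CCC, C->BCA, D->B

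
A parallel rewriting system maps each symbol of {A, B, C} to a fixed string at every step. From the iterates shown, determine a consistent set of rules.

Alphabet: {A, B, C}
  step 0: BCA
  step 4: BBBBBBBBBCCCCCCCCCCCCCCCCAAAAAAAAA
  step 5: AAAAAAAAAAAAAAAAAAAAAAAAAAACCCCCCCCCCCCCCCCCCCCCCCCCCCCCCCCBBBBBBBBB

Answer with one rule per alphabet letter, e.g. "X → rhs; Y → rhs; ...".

  step 4 ⇒ step 5: BBBBBBBBBCCCCCCCCCCCCCCCCAAAAAAAAA ⇒ AAA·AAA·AAA·AAA·AAA·AAA·AAA·AAA·AAA·CC·CC·CC·CC·CC·CC·CC·CC·CC·CC·CC·CC·CC·CC·CC·CC·B·B·B·B·B·B·B·B·B
    A ↦ B
    B ↦ AAA
    C ↦ CC

A->B, B->AAA, C->CC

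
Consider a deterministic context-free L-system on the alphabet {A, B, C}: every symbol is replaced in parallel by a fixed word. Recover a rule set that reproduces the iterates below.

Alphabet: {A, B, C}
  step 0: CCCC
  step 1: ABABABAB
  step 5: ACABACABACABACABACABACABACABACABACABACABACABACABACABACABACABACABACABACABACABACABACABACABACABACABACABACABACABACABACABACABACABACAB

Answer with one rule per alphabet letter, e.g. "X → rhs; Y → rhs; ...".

A->AC, B->AB, C->AB

  step 0 ⇒ step 1: CCCC ⇒ AB·AB·AB·AB
    C ↦ AB
    A ↦ AC  (constrained at step 1)
    B ↦ AB  (constrained at step 1)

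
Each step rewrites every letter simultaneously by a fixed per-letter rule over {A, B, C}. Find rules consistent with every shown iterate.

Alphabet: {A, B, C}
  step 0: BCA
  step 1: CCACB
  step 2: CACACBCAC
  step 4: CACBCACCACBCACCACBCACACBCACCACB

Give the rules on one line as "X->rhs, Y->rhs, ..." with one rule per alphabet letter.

A->CB, B->C, C->CA

  step 1 ⇒ step 2: CCACB ⇒ CA·CA·CB·CA·C
    A ↦ CB
    B ↦ C
    C ↦ CA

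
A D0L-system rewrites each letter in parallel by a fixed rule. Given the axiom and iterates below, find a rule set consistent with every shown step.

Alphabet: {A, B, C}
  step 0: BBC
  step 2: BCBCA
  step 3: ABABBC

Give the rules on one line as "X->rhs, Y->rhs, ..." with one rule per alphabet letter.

A->BC, B->A, C->B

  step 2 ⇒ step 3: BCBCA ⇒ A·B·A·B·BC
    A ↦ BC
    B ↦ A
    C ↦ B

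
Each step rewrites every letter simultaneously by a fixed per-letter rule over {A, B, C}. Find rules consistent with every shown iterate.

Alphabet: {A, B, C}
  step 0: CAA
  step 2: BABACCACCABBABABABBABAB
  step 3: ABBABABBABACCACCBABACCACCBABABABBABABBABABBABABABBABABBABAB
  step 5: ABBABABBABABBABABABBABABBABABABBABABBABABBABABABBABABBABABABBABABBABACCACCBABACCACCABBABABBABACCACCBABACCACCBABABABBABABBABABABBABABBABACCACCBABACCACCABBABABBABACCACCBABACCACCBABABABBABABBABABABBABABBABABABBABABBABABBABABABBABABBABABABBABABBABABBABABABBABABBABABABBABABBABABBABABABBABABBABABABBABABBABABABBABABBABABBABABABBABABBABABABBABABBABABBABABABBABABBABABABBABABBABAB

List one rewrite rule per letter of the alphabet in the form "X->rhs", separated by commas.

A->BAB, B->AB, C->ACC

  step 2 ⇒ step 3: BABACCACCABBABABABBABAB ⇒ AB·BAB·AB·BAB·ACC·ACC·BAB·ACC·ACC·BAB·AB·AB·BAB·AB·BAB·AB·BAB·AB·AB·BAB·AB·BAB·AB
    A ↦ BAB
    B ↦ AB
    C ↦ ACC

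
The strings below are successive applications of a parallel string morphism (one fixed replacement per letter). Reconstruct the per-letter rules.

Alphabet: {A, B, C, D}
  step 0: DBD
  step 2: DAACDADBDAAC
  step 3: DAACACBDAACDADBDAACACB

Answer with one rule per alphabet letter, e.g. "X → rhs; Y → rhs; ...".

  step 2 ⇒ step 3: DAACDADBDAAC ⇒ DA·AC·AC·B·DA·AC·DA·DB·DA·AC·AC·B
    A ↦ AC
    B ↦ DB
    C ↦ B
    D ↦ DA

A->AC, B->DB, C->B, D->DA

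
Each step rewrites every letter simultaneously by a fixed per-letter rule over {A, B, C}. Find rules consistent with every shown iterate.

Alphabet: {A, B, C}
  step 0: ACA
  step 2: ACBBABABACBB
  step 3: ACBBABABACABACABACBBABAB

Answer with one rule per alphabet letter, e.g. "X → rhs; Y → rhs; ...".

A->AC, B->AB, C->BB

  step 2 ⇒ step 3: ACBBABABACBB ⇒ AC·BB·AB·AB·AC·AB·AC·AB·AC·BB·AB·AB
    A ↦ AC
    B ↦ AB
    C ↦ BB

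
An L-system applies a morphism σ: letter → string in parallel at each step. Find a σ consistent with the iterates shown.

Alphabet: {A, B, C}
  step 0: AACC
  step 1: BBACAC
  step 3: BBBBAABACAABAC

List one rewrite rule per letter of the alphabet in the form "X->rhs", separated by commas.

A->B, B->AA, C->AC

  step 0 ⇒ step 1: AACC ⇒ B·B·AC·AC
    A ↦ B
    C ↦ AC
    B ↦ AA  (constrained at step 1)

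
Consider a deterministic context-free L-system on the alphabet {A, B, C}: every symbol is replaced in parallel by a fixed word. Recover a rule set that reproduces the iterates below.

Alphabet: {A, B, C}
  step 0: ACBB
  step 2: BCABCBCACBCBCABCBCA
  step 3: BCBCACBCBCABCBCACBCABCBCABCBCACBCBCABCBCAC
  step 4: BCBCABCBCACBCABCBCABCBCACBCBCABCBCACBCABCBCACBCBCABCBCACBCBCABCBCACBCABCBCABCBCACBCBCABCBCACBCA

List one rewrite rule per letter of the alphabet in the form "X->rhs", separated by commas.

A->C, B->BC, C->BCA

  step 3 ⇒ step 4: BCBCACBCBCABCBCACBCABCBCABCBCACBCBCABCBCAC ⇒ BC·BCA·BC·BCA·C·BCA·BC·BCA·BC·BCA·C·BC·BCA·BC·BCA·C·BCA·BC·BCA·C·BC·BCA·BC·BCA·C·BC·BCA·BC·BCA·C·BCA·BC·BCA·BC·BCA·C·BC·BCA·BC·BCA·C·BCA
    A ↦ C
    B ↦ BC
    C ↦ BCA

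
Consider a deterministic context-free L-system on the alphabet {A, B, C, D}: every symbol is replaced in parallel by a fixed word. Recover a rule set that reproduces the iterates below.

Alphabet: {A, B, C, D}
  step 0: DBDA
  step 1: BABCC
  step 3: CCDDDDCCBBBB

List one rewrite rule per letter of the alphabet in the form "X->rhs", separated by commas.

A->CC, B->A, C->DD, D->B

  step 0 ⇒ step 1: DBDA ⇒ B·A·B·CC
    A ↦ CC
    B ↦ A
    D ↦ B
    C ↦ DD  (constrained at step 1)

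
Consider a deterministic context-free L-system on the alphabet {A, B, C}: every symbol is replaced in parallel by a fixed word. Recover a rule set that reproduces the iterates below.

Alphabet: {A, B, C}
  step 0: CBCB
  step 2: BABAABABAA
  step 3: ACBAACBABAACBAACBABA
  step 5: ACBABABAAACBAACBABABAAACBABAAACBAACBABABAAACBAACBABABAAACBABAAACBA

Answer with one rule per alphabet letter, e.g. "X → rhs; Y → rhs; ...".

  step 2 ⇒ step 3: BABAABABAA ⇒ AC·BA·AC·BA·BA·AC·BA·AC·BA·BA
    A ↦ BA
    B ↦ AC
    C ↦ A  (constrained at step 0)

A->BA, B->AC, C->A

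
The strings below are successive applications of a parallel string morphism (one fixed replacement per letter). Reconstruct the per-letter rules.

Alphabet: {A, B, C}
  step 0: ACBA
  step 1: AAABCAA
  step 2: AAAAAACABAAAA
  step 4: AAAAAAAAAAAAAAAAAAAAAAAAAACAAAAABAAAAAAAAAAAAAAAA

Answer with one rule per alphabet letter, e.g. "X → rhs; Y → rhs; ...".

A->AA, B->C, C->AB

  step 1 ⇒ step 2: AAABCAA ⇒ AA·AA·AA·C·AB·AA·AA
    A ↦ AA
    B ↦ C
    C ↦ AB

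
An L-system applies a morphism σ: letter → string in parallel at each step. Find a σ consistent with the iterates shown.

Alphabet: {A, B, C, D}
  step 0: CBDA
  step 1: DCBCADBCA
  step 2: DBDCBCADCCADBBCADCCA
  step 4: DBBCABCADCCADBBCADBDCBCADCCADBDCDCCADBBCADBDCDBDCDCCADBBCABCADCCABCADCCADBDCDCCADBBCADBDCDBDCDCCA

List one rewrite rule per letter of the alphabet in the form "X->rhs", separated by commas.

A->CA, B->BCA, C->DC, D->DB

  step 1 ⇒ step 2: DCBCADBCA ⇒ DB·DC·BCA·DC·CA·DB·BCA·DC·CA
    A ↦ CA
    B ↦ BCA
    C ↦ DC
    D ↦ DB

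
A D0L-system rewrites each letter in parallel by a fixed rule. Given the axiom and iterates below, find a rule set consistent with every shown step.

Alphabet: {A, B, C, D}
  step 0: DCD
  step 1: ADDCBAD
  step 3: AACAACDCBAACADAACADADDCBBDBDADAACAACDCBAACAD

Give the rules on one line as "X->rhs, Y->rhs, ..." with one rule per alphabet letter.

  step 0 ⇒ step 1: DCD ⇒ AD·DCB·AD
    C ↦ DCB
    D ↦ AD
    A ↦ AAC  (constrained at step 1)
    B ↦ BD  (constrained at step 1)

A->AAC, B->BD, C->DCB, D->AD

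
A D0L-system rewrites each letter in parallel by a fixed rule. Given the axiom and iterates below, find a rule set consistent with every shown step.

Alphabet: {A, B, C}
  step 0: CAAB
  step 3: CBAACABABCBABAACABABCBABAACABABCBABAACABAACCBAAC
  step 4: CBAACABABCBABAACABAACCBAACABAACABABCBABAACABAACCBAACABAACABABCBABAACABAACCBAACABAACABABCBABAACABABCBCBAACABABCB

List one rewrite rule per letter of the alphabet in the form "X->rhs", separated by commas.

A->AB, B->AAC, C->CB

  step 3 ⇒ step 4: CBAACABABCBABAACABABCBABAACABABCBABAACABAACCBAAC ⇒ CB·AAC·AB·AB·CB·AB·AAC·AB·AAC·CB·AAC·AB·AAC·AB·AB·CB·AB·AAC·AB·AAC·CB·AAC·AB·AAC·AB·AB·CB·AB·AAC·AB·AAC·CB·AAC·AB·AAC·AB·AB·CB·AB·AAC·AB·AB·CB·CB·AAC·AB·AB·CB
    A ↦ AB
    B ↦ AAC
    C ↦ CB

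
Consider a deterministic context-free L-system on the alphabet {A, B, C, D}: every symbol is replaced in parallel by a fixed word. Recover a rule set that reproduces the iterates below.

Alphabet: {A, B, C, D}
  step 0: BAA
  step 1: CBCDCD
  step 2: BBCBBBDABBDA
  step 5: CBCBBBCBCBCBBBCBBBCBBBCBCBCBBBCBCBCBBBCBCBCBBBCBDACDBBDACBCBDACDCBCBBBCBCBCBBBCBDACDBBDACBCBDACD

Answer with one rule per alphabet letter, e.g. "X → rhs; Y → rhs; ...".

  step 1 ⇒ step 2: CBCDCD ⇒ BB·CB·BB·DA·BB·DA
    B ↦ CB
    C ↦ BB
    D ↦ DA
  step 0 ⇒ step 1: BAA ⇒ CB·CD·CD
    A ↦ CD

A->CD, B->CB, C->BB, D->DA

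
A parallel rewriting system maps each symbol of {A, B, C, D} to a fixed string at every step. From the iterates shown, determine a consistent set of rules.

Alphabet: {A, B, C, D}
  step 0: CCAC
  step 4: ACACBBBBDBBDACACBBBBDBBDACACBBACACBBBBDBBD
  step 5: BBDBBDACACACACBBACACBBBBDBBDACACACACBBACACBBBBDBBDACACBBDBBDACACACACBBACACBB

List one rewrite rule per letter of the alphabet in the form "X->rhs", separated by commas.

  step 4 ⇒ step 5: ACACBBBBDBBDACACBBBBDBBDACACBBACACBBBBDBBD ⇒ B·BD·B·BD·AC·AC·AC·AC·BB·AC·AC·BB·B·BD·B·BD·AC·AC·AC·AC·BB·AC·AC·BB·B·BD·B·BD·AC·AC·B·BD·B·BD·AC·AC·AC·AC·BB·AC·AC·BB
    A ↦ B
    B ↦ AC
    C ↦ BD
    D ↦ BB

A->B, B->AC, C->BD, D->BB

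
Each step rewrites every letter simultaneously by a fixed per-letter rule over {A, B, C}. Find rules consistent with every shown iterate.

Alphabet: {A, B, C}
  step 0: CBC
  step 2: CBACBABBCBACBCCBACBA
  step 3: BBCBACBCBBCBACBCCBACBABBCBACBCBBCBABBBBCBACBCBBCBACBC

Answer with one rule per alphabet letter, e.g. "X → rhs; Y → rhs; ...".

  step 2 ⇒ step 3: CBACBABBCBACBCCBACBA ⇒ BB·CBA·CBC·BB·CBA·CBC·CBA·CBA·BB·CBA·CBC·BB·CBA·BB·BB·CBA·CBC·BB·CBA·CBC
    A ↦ CBC
    B ↦ CBA
    C ↦ BB

A->CBC, B->CBA, C->BB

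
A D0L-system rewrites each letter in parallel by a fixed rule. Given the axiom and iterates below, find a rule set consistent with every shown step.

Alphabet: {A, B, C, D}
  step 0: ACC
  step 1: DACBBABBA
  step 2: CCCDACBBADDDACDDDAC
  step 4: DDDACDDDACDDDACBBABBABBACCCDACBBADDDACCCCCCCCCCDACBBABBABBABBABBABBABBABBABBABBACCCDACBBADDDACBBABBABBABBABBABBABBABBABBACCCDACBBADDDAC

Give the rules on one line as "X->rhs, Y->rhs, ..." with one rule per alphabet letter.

A->DAC, B->D, C->BBA, D->CCC

  step 1 ⇒ step 2: DACBBABBA ⇒ CCC·DAC·BBA·D·D·DAC·D·D·DAC
    A ↦ DAC
    B ↦ D
    C ↦ BBA
    D ↦ CCC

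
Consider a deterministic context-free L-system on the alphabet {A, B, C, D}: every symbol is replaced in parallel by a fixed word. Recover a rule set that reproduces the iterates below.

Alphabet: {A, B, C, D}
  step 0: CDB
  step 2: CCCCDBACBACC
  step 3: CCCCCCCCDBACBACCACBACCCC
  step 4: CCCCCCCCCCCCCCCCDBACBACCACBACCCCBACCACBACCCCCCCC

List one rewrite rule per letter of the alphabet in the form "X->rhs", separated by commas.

A->BA, B->AC, C->CC, D->DB

  step 3 ⇒ step 4: CCCCCCCCDBACBACCACBACCCC ⇒ CC·CC·CC·CC·CC·CC·CC·CC·DB·AC·BA·CC·AC·BA·CC·CC·BA·CC·AC·BA·CC·CC·CC·CC
    A ↦ BA
    B ↦ AC
    C ↦ CC
    D ↦ DB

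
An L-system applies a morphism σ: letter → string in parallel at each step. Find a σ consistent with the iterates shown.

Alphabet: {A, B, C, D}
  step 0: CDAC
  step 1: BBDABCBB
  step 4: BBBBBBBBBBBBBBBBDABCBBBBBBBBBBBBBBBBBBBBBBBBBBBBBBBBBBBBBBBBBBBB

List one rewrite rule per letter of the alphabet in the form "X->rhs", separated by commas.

A->BC, B->BB, C->BB, D->DA

  step 0 ⇒ step 1: CDAC ⇒ BB·DA·BC·BB
    A ↦ BC
    C ↦ BB
    D ↦ DA
    B ↦ BB  (constrained at step 1)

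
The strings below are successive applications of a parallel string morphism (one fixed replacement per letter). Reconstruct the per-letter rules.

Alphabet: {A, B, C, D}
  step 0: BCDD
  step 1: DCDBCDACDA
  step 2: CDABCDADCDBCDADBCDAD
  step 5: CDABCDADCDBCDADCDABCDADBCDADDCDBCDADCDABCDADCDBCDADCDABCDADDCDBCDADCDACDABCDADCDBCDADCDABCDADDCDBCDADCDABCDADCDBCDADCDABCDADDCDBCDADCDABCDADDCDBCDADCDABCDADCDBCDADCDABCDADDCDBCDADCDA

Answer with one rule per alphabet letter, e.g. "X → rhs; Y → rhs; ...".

  step 1 ⇒ step 2: DCDBCDACDA ⇒ CDA·B·CDA·DCD·B·CDA·D·B·CDA·D
    A ↦ D
    B ↦ DCD
    C ↦ B
    D ↦ CDA

A->D, B->DCD, C->B, D->CDA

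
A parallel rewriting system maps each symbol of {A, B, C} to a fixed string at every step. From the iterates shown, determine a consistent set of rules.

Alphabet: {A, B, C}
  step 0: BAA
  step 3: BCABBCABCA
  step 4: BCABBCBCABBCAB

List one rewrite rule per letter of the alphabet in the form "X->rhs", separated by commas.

  step 3 ⇒ step 4: BCABBCABCA ⇒ BC·A·B·BC·BC·A·B·BC·A·B
    A ↦ B
    B ↦ BC
    C ↦ A

A->B, B->BC, C->A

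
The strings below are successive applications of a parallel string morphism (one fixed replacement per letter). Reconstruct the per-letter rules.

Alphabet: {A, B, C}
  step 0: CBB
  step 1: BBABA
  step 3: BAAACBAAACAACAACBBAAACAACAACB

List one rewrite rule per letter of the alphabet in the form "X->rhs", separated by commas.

A->AAC, B->BA, C->B

  step 0 ⇒ step 1: CBB ⇒ B·BA·BA
    B ↦ BA
    C ↦ B
    A ↦ AAC  (constrained at step 1)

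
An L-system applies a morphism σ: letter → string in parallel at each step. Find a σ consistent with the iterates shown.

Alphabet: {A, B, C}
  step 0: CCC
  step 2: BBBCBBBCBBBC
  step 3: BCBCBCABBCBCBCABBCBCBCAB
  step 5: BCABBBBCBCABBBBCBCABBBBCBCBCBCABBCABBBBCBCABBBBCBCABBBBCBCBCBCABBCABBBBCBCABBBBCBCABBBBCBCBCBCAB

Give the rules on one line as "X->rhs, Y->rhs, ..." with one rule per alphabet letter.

A->BB, B->BC, C->AB

  step 2 ⇒ step 3: BBBCBBBCBBBC ⇒ BC·BC·BC·AB·BC·BC·BC·AB·BC·BC·BC·AB
    B ↦ BC
    C ↦ AB
    A ↦ BB  (constrained at step 3)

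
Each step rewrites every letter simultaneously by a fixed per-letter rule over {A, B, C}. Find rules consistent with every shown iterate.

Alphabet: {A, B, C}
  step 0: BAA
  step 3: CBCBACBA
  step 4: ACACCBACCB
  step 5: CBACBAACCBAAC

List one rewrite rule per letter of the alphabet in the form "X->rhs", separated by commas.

  step 4 ⇒ step 5: ACACCBACCB ⇒ CB·A·CB·A·A·C·CB·A·A·C
    A ↦ CB
    B ↦ C
    C ↦ A

A->CB, B->C, C->A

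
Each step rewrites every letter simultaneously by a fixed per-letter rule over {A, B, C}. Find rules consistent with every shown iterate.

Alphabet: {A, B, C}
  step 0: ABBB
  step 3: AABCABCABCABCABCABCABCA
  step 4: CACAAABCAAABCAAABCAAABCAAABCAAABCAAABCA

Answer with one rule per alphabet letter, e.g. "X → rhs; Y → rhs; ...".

A->CA, B->AA, C->B

  step 3 ⇒ step 4: AABCABCABCABCABCABCABCA ⇒ CA·CA·AA·B·CA·AA·B·CA·AA·B·CA·AA·B·CA·AA·B·CA·AA·B·CA·AA·B·CA
    A ↦ CA
    B ↦ AA
    C ↦ B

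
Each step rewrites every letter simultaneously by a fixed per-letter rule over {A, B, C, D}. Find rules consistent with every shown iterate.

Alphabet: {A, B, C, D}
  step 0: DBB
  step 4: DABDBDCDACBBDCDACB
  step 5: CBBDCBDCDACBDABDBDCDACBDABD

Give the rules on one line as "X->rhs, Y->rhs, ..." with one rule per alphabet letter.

  step 4 ⇒ step 5: DABDBDCDACBBDCDACB ⇒ C·B·BD·C·BD·C·DA·C·B·DA·BD·BD·C·DA·C·B·DA·BD
    A ↦ B
    B ↦ BD
    C ↦ DA
    D ↦ C

A->B, B->BD, C->DA, D->C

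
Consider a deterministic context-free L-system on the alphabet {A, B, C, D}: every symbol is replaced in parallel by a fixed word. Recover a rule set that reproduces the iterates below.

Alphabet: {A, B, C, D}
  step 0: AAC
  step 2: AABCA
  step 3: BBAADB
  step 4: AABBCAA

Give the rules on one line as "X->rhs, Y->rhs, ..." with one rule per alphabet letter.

  step 3 ⇒ step 4: BBAADB ⇒ A·A·B·B·CA·A
    A ↦ B
    B ↦ A
    D ↦ CA
  step 2 ⇒ step 3: AABCA ⇒ B·B·A·AD·B
    C ↦ AD

A->B, B->A, C->AD, D->CA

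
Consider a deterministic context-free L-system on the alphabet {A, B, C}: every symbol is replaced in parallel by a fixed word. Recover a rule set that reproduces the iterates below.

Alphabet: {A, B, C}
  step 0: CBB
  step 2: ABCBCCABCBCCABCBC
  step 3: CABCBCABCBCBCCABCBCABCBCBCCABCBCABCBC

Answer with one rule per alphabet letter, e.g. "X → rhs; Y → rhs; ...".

  step 2 ⇒ step 3: ABCBCCABCBCCABCBC ⇒ C·ABC·BC·ABC·BC·BC·C·ABC·BC·ABC·BC·BC·C·ABC·BC·ABC·BC
    A ↦ C
    B ↦ ABC
    C ↦ BC

A->C, B->ABC, C->BC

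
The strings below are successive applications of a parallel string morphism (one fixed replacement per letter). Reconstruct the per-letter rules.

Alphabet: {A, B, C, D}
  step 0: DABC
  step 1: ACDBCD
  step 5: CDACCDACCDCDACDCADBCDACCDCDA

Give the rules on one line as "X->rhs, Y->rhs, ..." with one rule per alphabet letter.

A->C, B->DB, C->CD, D->A

  step 0 ⇒ step 1: DABC ⇒ A·C·DB·CD
    A ↦ C
    B ↦ DB
    C ↦ CD
    D ↦ A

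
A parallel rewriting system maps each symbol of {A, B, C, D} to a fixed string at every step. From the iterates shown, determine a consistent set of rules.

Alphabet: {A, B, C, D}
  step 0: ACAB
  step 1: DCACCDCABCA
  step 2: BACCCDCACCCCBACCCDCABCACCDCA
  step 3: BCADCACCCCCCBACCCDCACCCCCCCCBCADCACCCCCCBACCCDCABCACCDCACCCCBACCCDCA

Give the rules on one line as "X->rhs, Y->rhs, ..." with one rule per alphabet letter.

A->DCA, B->BCA, C->CC, D->BAC

  step 2 ⇒ step 3: BACCCDCACCCCBACCCDCABCACCDCA ⇒ BCA·DCA·CC·CC·CC·BAC·CC·DCA·CC·CC·CC·CC·BCA·DCA·CC·CC·CC·BAC·CC·DCA·BCA·CC·DCA·CC·CC·BAC·CC·DCA
    A ↦ DCA
    B ↦ BCA
    C ↦ CC
    D ↦ BAC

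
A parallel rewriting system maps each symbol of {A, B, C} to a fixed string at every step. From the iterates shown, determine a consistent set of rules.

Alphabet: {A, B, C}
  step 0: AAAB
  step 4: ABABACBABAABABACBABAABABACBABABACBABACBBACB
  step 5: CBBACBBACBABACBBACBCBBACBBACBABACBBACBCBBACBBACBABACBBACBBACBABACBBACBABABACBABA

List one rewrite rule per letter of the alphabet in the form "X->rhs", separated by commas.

  step 4 ⇒ step 5: ABABACBABAABABACBABAABABACBABABACBABACBBACB ⇒ CB·BA·CB·BA·CB·A·BA·CB·BA·CB·CB·BA·CB·BA·CB·A·BA·CB·BA·CB·CB·BA·CB·BA·CB·A·BA·CB·BA·CB·BA·CB·A·BA·CB·BA·CB·A·BA·BA·CB·A·BA
    A ↦ CB
    B ↦ BA
    C ↦ A

A->CB, B->BA, C->A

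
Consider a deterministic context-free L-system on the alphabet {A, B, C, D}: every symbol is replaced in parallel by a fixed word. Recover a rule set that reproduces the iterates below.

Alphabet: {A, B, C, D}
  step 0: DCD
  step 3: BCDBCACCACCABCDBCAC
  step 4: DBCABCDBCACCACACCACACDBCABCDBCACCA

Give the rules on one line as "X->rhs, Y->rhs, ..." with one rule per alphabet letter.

  step 3 ⇒ step 4: BCDBCACCACCABCDBCAC ⇒ DB·CA·BC·DB·CA·C·CA·CA·C·CA·CA·C·DB·CA·BC·DB·CA·C·CA
    A ↦ C
    B ↦ DB
    C ↦ CA
    D ↦ BC

A->C, B->DB, C->CA, D->BC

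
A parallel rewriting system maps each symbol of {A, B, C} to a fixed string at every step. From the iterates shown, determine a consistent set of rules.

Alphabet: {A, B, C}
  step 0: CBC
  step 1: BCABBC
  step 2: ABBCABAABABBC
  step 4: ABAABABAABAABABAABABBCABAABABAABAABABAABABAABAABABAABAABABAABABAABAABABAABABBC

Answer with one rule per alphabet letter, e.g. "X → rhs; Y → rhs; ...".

A->ABA, B->AB, C->BC

  step 1 ⇒ step 2: BCABBC ⇒ AB·BC·ABA·AB·AB·BC
    A ↦ ABA
    B ↦ AB
    C ↦ BC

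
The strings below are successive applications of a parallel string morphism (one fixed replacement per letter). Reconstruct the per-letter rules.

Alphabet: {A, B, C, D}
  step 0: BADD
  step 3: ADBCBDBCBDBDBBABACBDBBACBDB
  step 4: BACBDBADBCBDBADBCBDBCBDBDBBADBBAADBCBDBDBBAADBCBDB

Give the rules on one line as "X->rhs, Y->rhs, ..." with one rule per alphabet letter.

  step 3 ⇒ step 4: ADBCBDBCBDBDBBABACBDBBACBDB ⇒ BA·CB·DB·A·DB·CB·DB·A·DB·CB·DB·CB·DB·DB·BA·DB·BA·A·DB·CB·DB·DB·BA·A·DB·CB·DB
    A ↦ BA
    B ↦ DB
    C ↦ A
    D ↦ CB

A->BA, B->DB, C->A, D->CB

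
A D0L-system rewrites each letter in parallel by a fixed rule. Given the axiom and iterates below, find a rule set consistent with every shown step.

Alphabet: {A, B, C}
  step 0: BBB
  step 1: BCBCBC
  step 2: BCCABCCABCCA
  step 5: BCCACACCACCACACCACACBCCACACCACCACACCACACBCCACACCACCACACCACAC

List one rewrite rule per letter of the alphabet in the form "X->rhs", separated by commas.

A->C, B->BC, C->CA

  step 1 ⇒ step 2: BCBCBC ⇒ BC·CA·BC·CA·BC·CA
    B ↦ BC
    C ↦ CA
    A ↦ C  (constrained at step 2)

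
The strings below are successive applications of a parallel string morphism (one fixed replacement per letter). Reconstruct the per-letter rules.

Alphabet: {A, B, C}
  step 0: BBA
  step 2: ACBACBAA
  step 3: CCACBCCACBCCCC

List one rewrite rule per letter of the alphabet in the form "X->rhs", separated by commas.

A->CC, B->CB, C->A

  step 2 ⇒ step 3: ACBACBAA ⇒ CC·A·CB·CC·A·CB·CC·CC
    A ↦ CC
    B ↦ CB
    C ↦ A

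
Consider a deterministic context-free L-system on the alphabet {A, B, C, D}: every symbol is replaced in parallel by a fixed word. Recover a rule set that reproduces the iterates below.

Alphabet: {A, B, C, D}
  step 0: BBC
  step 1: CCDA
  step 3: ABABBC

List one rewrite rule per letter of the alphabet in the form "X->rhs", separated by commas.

  step 0 ⇒ step 1: BBC ⇒ C·C·DA
    B ↦ C
    C ↦ DA
    A ↦ B  (constrained at step 1)
    D ↦ A  (constrained at step 1)

A->B, B->C, C->DA, D->A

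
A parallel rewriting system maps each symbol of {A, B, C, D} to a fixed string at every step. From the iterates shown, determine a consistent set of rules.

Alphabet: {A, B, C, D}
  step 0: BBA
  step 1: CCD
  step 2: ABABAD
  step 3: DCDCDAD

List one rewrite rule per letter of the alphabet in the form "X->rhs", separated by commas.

A->D, B->C, C->AB, D->AD

  step 2 ⇒ step 3: ABABAD ⇒ D·C·D·C·D·AD
    A ↦ D
    B ↦ C
    D ↦ AD
  step 1 ⇒ step 2: CCD ⇒ AB·AB·AD
    C ↦ AB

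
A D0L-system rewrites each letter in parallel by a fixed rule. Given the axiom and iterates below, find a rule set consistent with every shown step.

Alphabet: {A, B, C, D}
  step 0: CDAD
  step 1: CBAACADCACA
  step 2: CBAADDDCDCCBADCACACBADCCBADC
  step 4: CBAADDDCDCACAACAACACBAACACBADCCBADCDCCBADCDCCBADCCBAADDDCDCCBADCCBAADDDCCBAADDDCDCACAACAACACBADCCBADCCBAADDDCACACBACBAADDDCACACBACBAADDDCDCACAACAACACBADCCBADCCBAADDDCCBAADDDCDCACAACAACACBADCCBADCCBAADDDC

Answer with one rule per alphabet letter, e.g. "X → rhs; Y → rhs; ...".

A->DC, B->ADD, C->CBA, D->ACA

  step 1 ⇒ step 2: CBAACADCACA ⇒ CBA·ADD·DC·DC·CBA·DC·ACA·CBA·DC·CBA·DC
    A ↦ DC
    B ↦ ADD
    C ↦ CBA
    D ↦ ACA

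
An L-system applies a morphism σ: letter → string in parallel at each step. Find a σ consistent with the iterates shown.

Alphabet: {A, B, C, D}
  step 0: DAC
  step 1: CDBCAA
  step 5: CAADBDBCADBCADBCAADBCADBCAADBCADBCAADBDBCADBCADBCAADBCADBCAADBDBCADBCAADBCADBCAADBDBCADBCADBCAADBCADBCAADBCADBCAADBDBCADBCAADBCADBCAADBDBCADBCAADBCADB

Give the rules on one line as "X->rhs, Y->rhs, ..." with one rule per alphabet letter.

A->DB, B->ADB, C->CAA, D->C

  step 0 ⇒ step 1: DAC ⇒ C·DB·CAA
    A ↦ DB
    C ↦ CAA
    D ↦ C
    B ↦ ADB  (constrained at step 1)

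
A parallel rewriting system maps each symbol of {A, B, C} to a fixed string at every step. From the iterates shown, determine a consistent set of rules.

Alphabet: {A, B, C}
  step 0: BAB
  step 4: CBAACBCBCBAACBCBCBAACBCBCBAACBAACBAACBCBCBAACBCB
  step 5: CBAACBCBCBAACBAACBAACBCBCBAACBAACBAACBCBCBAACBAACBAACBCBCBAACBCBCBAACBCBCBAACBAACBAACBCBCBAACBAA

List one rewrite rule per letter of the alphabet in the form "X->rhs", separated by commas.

  step 4 ⇒ step 5: CBAACBCBCBAACBCBCBAACBCBCBAACBAACBAACBCBCBAACBCB ⇒ CB·AA·CB·CB·CB·AA·CB·AA·CB·AA·CB·CB·CB·AA·CB·AA·CB·AA·CB·CB·CB·AA·CB·AA·CB·AA·CB·CB·CB·AA·CB·CB·CB·AA·CB·CB·CB·AA·CB·AA·CB·AA·CB·CB·CB·AA·CB·AA
    A ↦ CB
    B ↦ AA
    C ↦ CB

A->CB, B->AA, C->CB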